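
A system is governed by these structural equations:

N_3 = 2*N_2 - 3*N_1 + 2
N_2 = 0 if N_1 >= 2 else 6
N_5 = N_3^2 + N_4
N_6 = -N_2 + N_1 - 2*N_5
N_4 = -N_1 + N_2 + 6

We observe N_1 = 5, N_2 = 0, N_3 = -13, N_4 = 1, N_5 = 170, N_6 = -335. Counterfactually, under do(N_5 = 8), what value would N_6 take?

The intervention breaks the incoming arrows to N_5: N_5 = N_3^2 + N_4 no longer applies, and N_5 = 8.
N_2 = 0 if N_1 >= 2 else 6  [with N_1=5]  = 0
N_6 = -N_2 + N_1 - 2*N_5  [with N_2=0, N_1=5, N_5=8]  = -11

-11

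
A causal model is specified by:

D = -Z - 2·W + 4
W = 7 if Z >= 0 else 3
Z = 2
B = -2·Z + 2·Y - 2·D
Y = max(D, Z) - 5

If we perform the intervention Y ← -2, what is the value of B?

Intervening sets Y = -2 and removes its equation (Y = max(D, Z) - 5).
W = 7 if Z >= 0 else 3  [with Z=2]  = 7
D = -Z - 2·W + 4  [with Z=2, W=7]  = -12
B = -2·Z + 2·Y - 2·D  [with Z=2, Y=-2, D=-12]  = 16

16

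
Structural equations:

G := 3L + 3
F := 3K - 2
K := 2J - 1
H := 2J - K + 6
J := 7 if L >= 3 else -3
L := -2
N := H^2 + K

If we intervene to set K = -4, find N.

The intervention breaks the incoming arrows to K: K := 2J - 1 no longer applies, and K = -4.
J = 7 if L >= 3 else -3  [with L=-2]  = -3
H = 2J - K + 6  [with J=-3, K=-4]  = 4
N = H^2 + K  [with H=4, K=-4]  = 12

12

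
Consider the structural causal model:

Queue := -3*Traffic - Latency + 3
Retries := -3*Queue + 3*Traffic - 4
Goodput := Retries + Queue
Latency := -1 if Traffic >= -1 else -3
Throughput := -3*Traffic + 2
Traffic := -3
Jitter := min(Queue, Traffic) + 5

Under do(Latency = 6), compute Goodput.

-25

Under do(Latency=6), the mechanism Latency := -1 if Traffic >= -1 else -3 is discarded; Latency is fixed at 6.
Queue = -3*Traffic - Latency + 3  [with Traffic=-3, Latency=6]  = 6
Retries = -3*Queue + 3*Traffic - 4  [with Queue=6, Traffic=-3]  = -31
Goodput = Retries + Queue  [with Retries=-31, Queue=6]  = -25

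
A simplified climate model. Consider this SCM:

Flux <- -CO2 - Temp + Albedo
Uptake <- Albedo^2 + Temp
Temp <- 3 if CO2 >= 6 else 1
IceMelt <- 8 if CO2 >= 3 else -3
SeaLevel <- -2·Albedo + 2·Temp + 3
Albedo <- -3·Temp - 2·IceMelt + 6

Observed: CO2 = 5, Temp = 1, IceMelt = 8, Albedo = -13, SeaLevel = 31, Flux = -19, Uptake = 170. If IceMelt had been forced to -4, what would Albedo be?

11

The intervention breaks the incoming arrows to IceMelt: IceMelt <- 8 if CO2 >= 3 else -3 no longer applies, and IceMelt = -4.
Temp = 3 if CO2 >= 6 else 1  [with CO2=5]  = 1
Albedo = -3·Temp - 2·IceMelt + 6  [with Temp=1, IceMelt=-4]  = 11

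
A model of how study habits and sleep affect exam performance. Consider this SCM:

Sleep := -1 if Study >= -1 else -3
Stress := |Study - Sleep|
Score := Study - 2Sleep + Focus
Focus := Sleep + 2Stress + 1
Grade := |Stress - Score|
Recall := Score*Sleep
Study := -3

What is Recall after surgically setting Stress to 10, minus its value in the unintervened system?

-60

The intervention breaks the incoming arrows to Stress: Stress := |Study - Sleep| no longer applies, and Stress = 10.
Sleep = -1 if Study >= -1 else -3  [with Study=-3]  = -3
Focus = Sleep + 2Stress + 1  [with Sleep=-3, Stress=10]  = 18
Score = Study - 2Sleep + Focus  [with Study=-3, Sleep=-3, Focus=18]  = 21
Recall = Score*Sleep  [with Score=21, Sleep=-3]  = -63
Without intervention: Sleep = -1 if Study >= -1 else -3  [with Study=-3]  = -3; Stress = |Study - Sleep|  [with Study=-3, Sleep=-3]  = 0; Focus = Sleep + 2Stress + 1  [with Sleep=-3, Stress=0]  = -2; Score = Study - 2Sleep + Focus  [with Study=-3, Sleep=-3, Focus=-2]  = 1; Recall = Score*Sleep  [with Score=1, Sleep=-3]  = -3.
Change = -63 − (-3) = -60.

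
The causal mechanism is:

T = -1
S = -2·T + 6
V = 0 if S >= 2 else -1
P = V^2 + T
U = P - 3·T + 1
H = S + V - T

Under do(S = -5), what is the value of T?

-1

Under do(S=-5), the mechanism S = -2·T + 6 is discarded; S is fixed at -5.
T is not downstream of the intervention, so its value is determined by the original equations.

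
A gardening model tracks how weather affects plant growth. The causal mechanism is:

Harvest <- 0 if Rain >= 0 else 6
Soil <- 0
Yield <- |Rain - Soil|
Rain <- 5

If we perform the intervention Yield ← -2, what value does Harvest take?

The intervention breaks the incoming arrows to Yield: Yield <- |Rain - Soil| no longer applies, and Yield = -2.
Harvest is not downstream of the intervention, so its value is determined by the original equations.
Harvest = 0 if Rain >= 0 else 6  [with Rain=5]  = 0

0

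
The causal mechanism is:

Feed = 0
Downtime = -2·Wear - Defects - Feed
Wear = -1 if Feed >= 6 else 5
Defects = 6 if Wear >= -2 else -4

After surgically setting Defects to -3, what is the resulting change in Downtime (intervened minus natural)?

9

The intervention breaks the incoming arrows to Defects: Defects = 6 if Wear >= -2 else -4 no longer applies, and Defects = -3.
Wear = -1 if Feed >= 6 else 5  [with Feed=0]  = 5
Downtime = -2·Wear - Defects - Feed  [with Wear=5, Defects=-3, Feed=0]  = -7
Without intervention: Wear = -1 if Feed >= 6 else 5  [with Feed=0]  = 5; Defects = 6 if Wear >= -2 else -4  [with Wear=5]  = 6; Downtime = -2·Wear - Defects - Feed  [with Wear=5, Defects=6, Feed=0]  = -16.
Change = -7 − (-16) = 9.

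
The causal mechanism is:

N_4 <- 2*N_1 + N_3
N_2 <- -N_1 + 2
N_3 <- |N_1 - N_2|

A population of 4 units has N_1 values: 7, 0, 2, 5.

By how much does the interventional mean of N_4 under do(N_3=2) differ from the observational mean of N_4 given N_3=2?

5

The intervention sets N_3=2 in all 4 units regardless of N_1. Recomputing N_4 per unit gives 16, 2, 6, 12; average 9.
Conditioning on N_3=2 selects the 2 unit(s) with N_1 ∈ {0, 2}. Their N_4 values: 2, 6. Mean = 4.
Difference = 9 − 4 = 5.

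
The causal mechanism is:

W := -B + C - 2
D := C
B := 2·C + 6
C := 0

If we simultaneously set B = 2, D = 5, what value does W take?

Setting B = 2, D = 5 by intervention discards those variables' equations.
W = -B + C - 2  [with B=2, C=0]  = -4

-4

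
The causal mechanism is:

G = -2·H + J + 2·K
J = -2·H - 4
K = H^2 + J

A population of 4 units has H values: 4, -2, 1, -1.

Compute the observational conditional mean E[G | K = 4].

Conditioning on K=4 selects the 2 unit(s) with H ∈ {4, -2}. Their G values: -12, 12. Mean = 0.

0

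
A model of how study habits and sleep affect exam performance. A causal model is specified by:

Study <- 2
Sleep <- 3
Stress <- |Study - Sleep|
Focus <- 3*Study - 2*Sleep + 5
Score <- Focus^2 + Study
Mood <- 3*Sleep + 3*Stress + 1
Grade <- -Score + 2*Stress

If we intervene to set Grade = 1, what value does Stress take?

1

Intervening sets Grade = 1 and removes its equation (Grade <- -Score + 2*Stress).
Stress is not downstream of the intervention, so its value is determined by the original equations.
Stress = |Study - Sleep|  [with Study=2, Sleep=3]  = 1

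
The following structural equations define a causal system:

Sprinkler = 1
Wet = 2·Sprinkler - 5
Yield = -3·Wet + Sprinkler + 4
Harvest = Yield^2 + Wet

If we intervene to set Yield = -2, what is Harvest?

The intervention breaks the incoming arrows to Yield: Yield = -3·Wet + Sprinkler + 4 no longer applies, and Yield = -2.
Wet = 2·Sprinkler - 5  [with Sprinkler=1]  = -3
Harvest = Yield^2 + Wet  [with Yield=-2, Wet=-3]  = 1

1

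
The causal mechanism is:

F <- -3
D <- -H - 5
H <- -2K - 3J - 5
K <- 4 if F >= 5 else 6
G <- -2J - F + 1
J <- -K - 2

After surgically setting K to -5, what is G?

Under do(K=-5), the mechanism K <- 4 if F >= 5 else 6 is discarded; K is fixed at -5.
J = -K - 2  [with K=-5]  = 3
G = -2J - F + 1  [with J=3, F=-3]  = -2

-2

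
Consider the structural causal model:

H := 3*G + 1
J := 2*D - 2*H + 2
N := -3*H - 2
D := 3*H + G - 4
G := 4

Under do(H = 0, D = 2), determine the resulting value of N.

Under do(H = 0, D = 2), each intervened variable's structural equation is replaced by its fixed value.
N = -3*H - 2  [with H=0]  = -2

-2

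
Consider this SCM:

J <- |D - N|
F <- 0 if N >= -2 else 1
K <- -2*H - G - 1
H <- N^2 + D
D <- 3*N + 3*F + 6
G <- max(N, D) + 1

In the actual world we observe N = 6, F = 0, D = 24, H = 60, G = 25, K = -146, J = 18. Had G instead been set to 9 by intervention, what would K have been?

The intervention breaks the incoming arrows to G: G <- max(N, D) + 1 no longer applies, and G = 9.
F = 0 if N >= -2 else 1  [with N=6]  = 0
D = 3*N + 3*F + 6  [with N=6, F=0]  = 24
H = N^2 + D  [with N=6, D=24]  = 60
K = -2*H - G - 1  [with H=60, G=9]  = -130

-130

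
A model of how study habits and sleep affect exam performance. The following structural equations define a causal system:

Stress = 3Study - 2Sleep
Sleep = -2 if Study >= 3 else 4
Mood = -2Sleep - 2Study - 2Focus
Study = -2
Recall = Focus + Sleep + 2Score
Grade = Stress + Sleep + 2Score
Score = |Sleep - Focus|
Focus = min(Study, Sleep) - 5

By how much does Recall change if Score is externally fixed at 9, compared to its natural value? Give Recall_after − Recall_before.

Under do(Score=9), the mechanism Score = |Sleep - Focus| is discarded; Score is fixed at 9.
Sleep = -2 if Study >= 3 else 4  [with Study=-2]  = 4
Focus = min(Study, Sleep) - 5  [with Study=-2, Sleep=4]  = -7
Recall = Focus + Sleep + 2Score  [with Focus=-7, Sleep=4, Score=9]  = 15
Without intervention: Sleep = -2 if Study >= 3 else 4  [with Study=-2]  = 4; Focus = min(Study, Sleep) - 5  [with Study=-2, Sleep=4]  = -7; Score = |Sleep - Focus|  [with Sleep=4, Focus=-7]  = 11; Recall = Focus + Sleep + 2Score  [with Focus=-7, Sleep=4, Score=11]  = 19.
Change = 15 − 19 = -4.

-4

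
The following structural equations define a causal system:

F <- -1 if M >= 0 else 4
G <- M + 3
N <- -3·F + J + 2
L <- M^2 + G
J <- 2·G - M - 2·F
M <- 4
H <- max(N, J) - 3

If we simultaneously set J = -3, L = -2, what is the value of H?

-1

Setting J = -3, L = -2 by intervention discards those variables' equations.
F = -1 if M >= 0 else 4  [with M=4]  = -1
N = -3·F + J + 2  [with F=-1, J=-3]  = 2
H = max(N, J) - 3  [with N=2, J=-3]  = -1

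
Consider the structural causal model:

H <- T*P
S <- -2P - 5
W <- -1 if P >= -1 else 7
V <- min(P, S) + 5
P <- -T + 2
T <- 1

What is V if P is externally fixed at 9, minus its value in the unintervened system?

Under do(P=9), the mechanism P <- -T + 2 is discarded; P is fixed at 9.
S = -2P - 5  [with P=9]  = -23
V = min(P, S) + 5  [with P=9, S=-23]  = -18
Without intervention: P = -T + 2  [with T=1]  = 1; S = -2P - 5  [with P=1]  = -7; V = min(P, S) + 5  [with P=1, S=-7]  = -2.
Change = -18 − (-2) = -16.

-16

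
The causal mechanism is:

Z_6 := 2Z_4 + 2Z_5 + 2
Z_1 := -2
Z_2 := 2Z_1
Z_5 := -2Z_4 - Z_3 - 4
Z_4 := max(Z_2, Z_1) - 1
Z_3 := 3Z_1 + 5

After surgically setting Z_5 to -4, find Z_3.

-1

do(Z_5=-4) replaces the equation Z_5 := -2Z_4 - Z_3 - 4 with the constant Z_5 = -4.
Z_3 is not downstream of the intervention, so its value is determined by the original equations.
Z_3 = 3Z_1 + 5  [with Z_1=-2]  = -1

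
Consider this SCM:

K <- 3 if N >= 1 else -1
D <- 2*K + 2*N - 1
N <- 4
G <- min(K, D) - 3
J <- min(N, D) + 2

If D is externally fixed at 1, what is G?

do(D=1) replaces the equation D <- 2*K + 2*N - 1 with the constant D = 1.
K = 3 if N >= 1 else -1  [with N=4]  = 3
G = min(K, D) - 3  [with K=3, D=1]  = -2

-2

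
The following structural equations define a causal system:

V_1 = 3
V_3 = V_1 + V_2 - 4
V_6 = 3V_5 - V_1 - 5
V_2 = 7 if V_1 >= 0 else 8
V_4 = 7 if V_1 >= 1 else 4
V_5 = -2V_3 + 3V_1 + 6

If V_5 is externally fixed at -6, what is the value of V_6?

-26

The intervention breaks the incoming arrows to V_5: V_5 = -2V_3 + 3V_1 + 6 no longer applies, and V_5 = -6.
V_6 = 3V_5 - V_1 - 5  [with V_5=-6, V_1=3]  = -26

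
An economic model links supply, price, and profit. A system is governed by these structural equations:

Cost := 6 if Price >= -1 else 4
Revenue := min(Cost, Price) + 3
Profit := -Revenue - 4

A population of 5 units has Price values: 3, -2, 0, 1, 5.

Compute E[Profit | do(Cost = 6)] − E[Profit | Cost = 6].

The intervention sets Cost=6 in all 5 units regardless of Price. Recomputing Profit per unit gives -10, -5, -7, -8, -12; average -8.4.
Conditioning on Cost=6 selects the 4 unit(s) with Price ∈ {3, 0, 1, 5}. Their Profit values: -10, -7, -8, -12. Mean = -9.25.
Difference = -8.4 − (-9.25) = 0.85.

0.85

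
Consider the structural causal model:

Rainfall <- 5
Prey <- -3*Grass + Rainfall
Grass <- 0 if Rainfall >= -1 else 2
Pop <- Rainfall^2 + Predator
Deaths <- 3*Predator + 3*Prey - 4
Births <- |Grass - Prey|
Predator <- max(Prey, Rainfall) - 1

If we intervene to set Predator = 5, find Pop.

30

The intervention breaks the incoming arrows to Predator: Predator <- max(Prey, Rainfall) - 1 no longer applies, and Predator = 5.
Pop = Rainfall^2 + Predator  [with Rainfall=5, Predator=5]  = 30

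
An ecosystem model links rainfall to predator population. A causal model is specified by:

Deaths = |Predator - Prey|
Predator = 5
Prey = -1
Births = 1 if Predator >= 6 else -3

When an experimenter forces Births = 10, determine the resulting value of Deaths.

The intervention breaks the incoming arrows to Births: Births = 1 if Predator >= 6 else -3 no longer applies, and Births = 10.
Deaths is not downstream of the intervention, so its value is determined by the original equations.
Deaths = |Predator - Prey|  [with Predator=5, Prey=-1]  = 6

6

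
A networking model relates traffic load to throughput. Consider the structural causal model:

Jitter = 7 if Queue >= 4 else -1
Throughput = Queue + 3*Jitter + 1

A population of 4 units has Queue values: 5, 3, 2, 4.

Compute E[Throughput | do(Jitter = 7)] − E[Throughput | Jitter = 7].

The intervention sets Jitter=7 in all 4 units regardless of Queue. Recomputing Throughput per unit gives 27, 25, 24, 26; average 25.5.
Observing Jitter=7 restricts to units where Jitter's equation naturally yields 7: Queue ∈ {5, 4}. In that subpopulation Throughput = 27, 26, mean 26.5.
Difference = 25.5 − 26.5 = -1.

-1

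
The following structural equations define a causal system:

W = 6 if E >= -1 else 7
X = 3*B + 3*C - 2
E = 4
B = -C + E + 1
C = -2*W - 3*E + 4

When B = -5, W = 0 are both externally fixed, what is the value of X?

The joint intervention fixes B = -5, W = 0, removing each variable's own equation.
C = -2*W - 3*E + 4  [with W=0, E=4]  = -8
X = 3*B + 3*C - 2  [with B=-5, C=-8]  = -41

-41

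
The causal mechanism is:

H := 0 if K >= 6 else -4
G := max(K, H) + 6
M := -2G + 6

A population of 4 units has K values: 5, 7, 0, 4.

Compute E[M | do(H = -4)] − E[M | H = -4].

-2

Under do(H=-4), H's equation is replaced by H=-4 for every unit. Per-unit M: -16, -20, -6, -14. Mean = -14.
E[M|H=-4] averages over only the 3 units with H=-4 (K = 5, 0, 4): M = -16, -6, -14, mean -12.
Difference = -14 − (-12) = -2.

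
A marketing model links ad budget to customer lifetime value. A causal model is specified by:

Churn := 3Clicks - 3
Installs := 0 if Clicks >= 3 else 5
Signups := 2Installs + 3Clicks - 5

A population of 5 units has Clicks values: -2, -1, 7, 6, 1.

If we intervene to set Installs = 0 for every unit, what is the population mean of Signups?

1.6

The intervention sets Installs=0 in all 5 units regardless of Clicks. Recomputing Signups per unit gives -11, -8, 16, 13, -2; average 1.6.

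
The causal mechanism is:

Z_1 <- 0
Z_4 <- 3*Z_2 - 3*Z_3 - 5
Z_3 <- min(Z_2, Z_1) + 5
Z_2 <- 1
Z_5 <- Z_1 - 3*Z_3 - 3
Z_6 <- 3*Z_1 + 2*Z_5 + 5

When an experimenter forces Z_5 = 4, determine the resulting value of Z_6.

The intervention breaks the incoming arrows to Z_5: Z_5 <- Z_1 - 3*Z_3 - 3 no longer applies, and Z_5 = 4.
Z_6 = 3*Z_1 + 2*Z_5 + 5  [with Z_1=0, Z_5=4]  = 13

13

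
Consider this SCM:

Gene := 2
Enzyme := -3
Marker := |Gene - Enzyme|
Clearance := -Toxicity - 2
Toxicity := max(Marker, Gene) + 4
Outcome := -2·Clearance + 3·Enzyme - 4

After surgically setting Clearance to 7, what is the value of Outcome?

The intervention breaks the incoming arrows to Clearance: Clearance := -Toxicity - 2 no longer applies, and Clearance = 7.
Outcome = -2·Clearance + 3·Enzyme - 4  [with Clearance=7, Enzyme=-3]  = -27

-27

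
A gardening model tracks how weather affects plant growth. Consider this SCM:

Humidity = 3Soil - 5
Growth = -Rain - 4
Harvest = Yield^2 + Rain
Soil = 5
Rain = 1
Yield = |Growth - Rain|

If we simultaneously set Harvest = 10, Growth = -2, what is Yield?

3

Under do(Harvest = 10, Growth = -2), each intervened variable's structural equation is replaced by its fixed value.
Yield = |Growth - Rain|  [with Growth=-2, Rain=1]  = 3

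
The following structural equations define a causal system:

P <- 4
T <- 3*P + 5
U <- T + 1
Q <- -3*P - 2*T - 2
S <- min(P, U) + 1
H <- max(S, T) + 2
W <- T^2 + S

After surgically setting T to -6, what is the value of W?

32

Under do(T=-6), the mechanism T <- 3*P + 5 is discarded; T is fixed at -6.
U = T + 1  [with T=-6]  = -5
S = min(P, U) + 1  [with P=4, U=-5]  = -4
W = T^2 + S  [with T=-6, S=-4]  = 32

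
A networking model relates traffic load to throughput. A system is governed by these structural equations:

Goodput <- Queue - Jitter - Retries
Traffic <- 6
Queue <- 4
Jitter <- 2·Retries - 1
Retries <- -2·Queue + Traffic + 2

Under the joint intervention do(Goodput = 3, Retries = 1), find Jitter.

1

Under do(Goodput = 3, Retries = 1), each intervened variable's structural equation is replaced by its fixed value.
Jitter = 2·Retries - 1  [with Retries=1]  = 1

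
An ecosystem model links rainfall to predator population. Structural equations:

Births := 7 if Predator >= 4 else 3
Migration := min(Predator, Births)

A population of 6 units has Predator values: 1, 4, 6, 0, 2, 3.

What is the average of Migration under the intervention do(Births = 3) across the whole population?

Under do(Births=3), Births's equation is replaced by Births=3 for every unit. Per-unit Migration: 1, 3, 3, 0, 2, 3. Mean = 2.

2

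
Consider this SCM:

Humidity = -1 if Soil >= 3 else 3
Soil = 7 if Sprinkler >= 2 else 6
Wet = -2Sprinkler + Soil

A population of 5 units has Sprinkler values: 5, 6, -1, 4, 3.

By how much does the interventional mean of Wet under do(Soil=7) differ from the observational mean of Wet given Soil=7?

2.2

do(Soil=7) breaks Soil's dependence on Sprinkler. With Soil=7 fixed, Wet across the units is -3, -5, 9, -1, 1, mean 0.2.
Conditioning on Soil=7 selects the 4 unit(s) with Sprinkler ∈ {5, 6, 4, 3}. Their Wet values: -3, -5, -1, 1. Mean = -2.
Difference = 0.2 − (-2) = 2.2.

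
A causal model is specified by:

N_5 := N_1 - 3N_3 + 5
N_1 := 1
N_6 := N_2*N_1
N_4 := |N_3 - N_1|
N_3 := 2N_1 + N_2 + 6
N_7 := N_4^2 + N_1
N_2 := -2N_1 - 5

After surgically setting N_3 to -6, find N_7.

50

The intervention breaks the incoming arrows to N_3: N_3 := 2N_1 + N_2 + 6 no longer applies, and N_3 = -6.
N_4 = |N_3 - N_1|  [with N_3=-6, N_1=1]  = 7
N_7 = N_4^2 + N_1  [with N_4=7, N_1=1]  = 50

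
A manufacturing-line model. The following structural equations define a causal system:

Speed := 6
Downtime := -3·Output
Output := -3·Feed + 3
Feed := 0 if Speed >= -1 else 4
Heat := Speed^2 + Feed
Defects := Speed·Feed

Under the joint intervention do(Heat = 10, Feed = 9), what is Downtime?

Setting Heat = 10, Feed = 9 by intervention discards those variables' equations.
Output = -3·Feed + 3  [with Feed=9]  = -24
Downtime = -3·Output  [with Output=-24]  = 72

72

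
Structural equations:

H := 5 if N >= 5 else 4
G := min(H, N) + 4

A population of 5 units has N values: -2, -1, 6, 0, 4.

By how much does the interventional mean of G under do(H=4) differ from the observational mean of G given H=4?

do(H=4) breaks H's dependence on N. With H=4 fixed, G across the units is 2, 3, 8, 4, 8, mean 5.
Observing H=4 restricts to units where H's equation naturally yields 4: N ∈ {-2, -1, 0, 4}. In that subpopulation G = 2, 3, 4, 8, mean 4.25.
Difference = 5 − 4.25 = 0.75.

0.75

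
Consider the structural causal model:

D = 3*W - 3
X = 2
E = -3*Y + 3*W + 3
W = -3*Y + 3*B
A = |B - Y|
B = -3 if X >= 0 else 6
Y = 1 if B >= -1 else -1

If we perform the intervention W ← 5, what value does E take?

21

Intervening sets W = 5 and removes its equation (W = -3*Y + 3*B).
B = -3 if X >= 0 else 6  [with X=2]  = -3
Y = 1 if B >= -1 else -1  [with B=-3]  = -1
E = -3*Y + 3*W + 3  [with Y=-1, W=5]  = 21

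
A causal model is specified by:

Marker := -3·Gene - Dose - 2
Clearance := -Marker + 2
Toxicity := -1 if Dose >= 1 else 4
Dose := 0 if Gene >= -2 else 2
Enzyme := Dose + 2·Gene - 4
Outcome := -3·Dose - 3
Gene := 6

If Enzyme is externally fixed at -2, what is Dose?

0

Under do(Enzyme=-2), the mechanism Enzyme := Dose + 2·Gene - 4 is discarded; Enzyme is fixed at -2.
Since Dose is not a descendant of the intervened variable, it is unaffected.
Dose = 0 if Gene >= -2 else 2  [with Gene=6]  = 0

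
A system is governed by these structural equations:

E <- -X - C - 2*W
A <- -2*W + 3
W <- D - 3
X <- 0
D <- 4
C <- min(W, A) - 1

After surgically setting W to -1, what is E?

4

The intervention breaks the incoming arrows to W: W <- D - 3 no longer applies, and W = -1.
A = -2*W + 3  [with W=-1]  = 5
C = min(W, A) - 1  [with W=-1, A=5]  = -2
E = -X - C - 2*W  [with X=0, C=-2, W=-1]  = 4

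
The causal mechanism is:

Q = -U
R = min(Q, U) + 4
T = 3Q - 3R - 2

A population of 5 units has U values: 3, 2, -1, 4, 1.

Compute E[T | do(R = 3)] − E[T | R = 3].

-5.4

The intervention sets R=3 in all 5 units regardless of U. Recomputing T per unit gives -20, -17, -8, -23, -14; average -16.4.
Conditioning on R=3 selects the 2 unit(s) with U ∈ {-1, 1}. Their T values: -8, -14. Mean = -11.
Difference = -16.4 − (-11) = -5.4.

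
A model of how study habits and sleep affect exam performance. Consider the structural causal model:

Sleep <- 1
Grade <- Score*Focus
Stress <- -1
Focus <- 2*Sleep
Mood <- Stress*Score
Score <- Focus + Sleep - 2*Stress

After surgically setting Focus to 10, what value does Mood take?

do(Focus=10) replaces the equation Focus <- 2*Sleep with the constant Focus = 10.
Score = Focus + Sleep - 2*Stress  [with Focus=10, Sleep=1, Stress=-1]  = 13
Mood = Stress*Score  [with Stress=-1, Score=13]  = -13

-13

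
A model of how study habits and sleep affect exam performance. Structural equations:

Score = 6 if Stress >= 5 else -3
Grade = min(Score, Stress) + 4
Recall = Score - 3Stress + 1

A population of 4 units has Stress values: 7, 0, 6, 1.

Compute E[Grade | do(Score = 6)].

7.25

Under do(Score=6), Score's equation is replaced by Score=6 for every unit. Per-unit Grade: 10, 4, 10, 5. Mean = 7.25.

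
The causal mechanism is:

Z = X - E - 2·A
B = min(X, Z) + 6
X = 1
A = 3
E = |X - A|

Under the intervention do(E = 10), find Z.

The intervention breaks the incoming arrows to E: E = |X - A| no longer applies, and E = 10.
Z = X - E - 2·A  [with X=1, E=10, A=3]  = -15

-15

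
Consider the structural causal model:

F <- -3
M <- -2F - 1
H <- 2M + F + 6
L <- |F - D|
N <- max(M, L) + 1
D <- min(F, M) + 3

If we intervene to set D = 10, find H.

Under do(D=10), the mechanism D <- min(F, M) + 3 is discarded; D is fixed at 10.
Since H is not a descendant of the intervened variable, it is unaffected.
M = -2F - 1  [with F=-3]  = 5
H = 2M + F + 6  [with M=5, F=-3]  = 13

13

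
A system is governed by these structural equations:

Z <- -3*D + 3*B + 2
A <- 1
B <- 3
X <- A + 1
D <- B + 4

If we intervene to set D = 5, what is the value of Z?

Intervening sets D = 5 and removes its equation (D <- B + 4).
Z = -3*D + 3*B + 2  [with D=5, B=3]  = -4

-4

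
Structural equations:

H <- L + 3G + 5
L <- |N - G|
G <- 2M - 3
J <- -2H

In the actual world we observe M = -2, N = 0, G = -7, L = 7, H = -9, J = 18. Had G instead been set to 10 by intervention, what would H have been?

45

do(G=10) replaces the equation G <- 2M - 3 with the constant G = 10.
L = |N - G|  [with N=0, G=10]  = 10
H = L + 3G + 5  [with L=10, G=10]  = 45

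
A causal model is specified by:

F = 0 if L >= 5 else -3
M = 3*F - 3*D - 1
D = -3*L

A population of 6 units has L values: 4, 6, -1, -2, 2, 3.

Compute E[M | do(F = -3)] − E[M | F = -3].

do(F=-3) breaks F's dependence on L. With F=-3 fixed, M across the units is 26, 44, -19, -28, 8, 17, mean 8.
E[M|F=-3] averages over only the 5 units with F=-3 (L = 4, -1, -2, 2, 3): M = 26, -19, -28, 8, 17, mean 0.8.
Difference = 8 − 0.8 = 7.2.

7.2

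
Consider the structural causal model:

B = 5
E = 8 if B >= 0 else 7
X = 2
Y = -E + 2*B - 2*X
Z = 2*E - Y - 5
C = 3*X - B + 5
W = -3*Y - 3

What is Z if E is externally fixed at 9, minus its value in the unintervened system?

The intervention breaks the incoming arrows to E: E = 8 if B >= 0 else 7 no longer applies, and E = 9.
Y = -E + 2*B - 2*X  [with E=9, B=5, X=2]  = -3
Z = 2*E - Y - 5  [with E=9, Y=-3]  = 16
Without intervention: E = 8 if B >= 0 else 7  [with B=5]  = 8; Y = -E + 2*B - 2*X  [with E=8, B=5, X=2]  = -2; Z = 2*E - Y - 5  [with E=8, Y=-2]  = 13.
Change = 16 − 13 = 3.

3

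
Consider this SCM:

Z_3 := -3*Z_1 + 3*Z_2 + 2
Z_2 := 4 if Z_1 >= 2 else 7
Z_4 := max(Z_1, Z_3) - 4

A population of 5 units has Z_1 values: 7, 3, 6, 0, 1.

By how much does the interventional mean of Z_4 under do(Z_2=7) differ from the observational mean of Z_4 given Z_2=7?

Every unit gets Z_2=7 under the intervention. Z_4 values become 3, 10, 2, 19, 16; E[Z_4|do(Z_2=7)] = 10.
E[Z_4|Z_2=7] averages over only the 2 units with Z_2=7 (Z_1 = 0, 1): Z_4 = 19, 16, mean 17.5.
Difference = 10 − 17.5 = -7.5.

-7.5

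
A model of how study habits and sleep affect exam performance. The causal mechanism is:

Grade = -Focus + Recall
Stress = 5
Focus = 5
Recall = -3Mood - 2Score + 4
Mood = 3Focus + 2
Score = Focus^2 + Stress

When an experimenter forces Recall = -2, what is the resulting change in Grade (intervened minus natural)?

105

The intervention breaks the incoming arrows to Recall: Recall = -3Mood - 2Score + 4 no longer applies, and Recall = -2.
Grade = -Focus + Recall  [with Focus=5, Recall=-2]  = -7
Without intervention: Score = Focus^2 + Stress  [with Focus=5, Stress=5]  = 30; Mood = 3Focus + 2  [with Focus=5]  = 17; Recall = -3Mood - 2Score + 4  [with Mood=17, Score=30]  = -107; Grade = -Focus + Recall  [with Focus=5, Recall=-107]  = -112.
Change = -7 − (-112) = 105.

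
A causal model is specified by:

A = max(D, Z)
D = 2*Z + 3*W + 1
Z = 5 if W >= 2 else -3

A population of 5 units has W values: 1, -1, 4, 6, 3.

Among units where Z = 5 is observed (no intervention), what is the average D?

24

Observing Z=5 restricts to units where Z's equation naturally yields 5: W ∈ {4, 6, 3}. In that subpopulation D = 23, 29, 20, mean 24.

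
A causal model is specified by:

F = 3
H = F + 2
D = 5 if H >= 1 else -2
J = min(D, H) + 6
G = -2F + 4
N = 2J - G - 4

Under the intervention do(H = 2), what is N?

Under do(H=2), the mechanism H = F + 2 is discarded; H is fixed at 2.
D = 5 if H >= 1 else -2  [with H=2]  = 5
J = min(D, H) + 6  [with D=5, H=2]  = 8
G = -2F + 4  [with F=3]  = -2
N = 2J - G - 4  [with J=8, G=-2]  = 14

14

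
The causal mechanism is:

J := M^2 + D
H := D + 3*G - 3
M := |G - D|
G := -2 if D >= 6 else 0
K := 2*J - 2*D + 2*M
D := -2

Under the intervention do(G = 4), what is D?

Under do(G=4), the mechanism G := -2 if D >= 6 else 0 is discarded; G is fixed at 4.
D is not downstream of the intervention, so its value is determined by the original equations.

-2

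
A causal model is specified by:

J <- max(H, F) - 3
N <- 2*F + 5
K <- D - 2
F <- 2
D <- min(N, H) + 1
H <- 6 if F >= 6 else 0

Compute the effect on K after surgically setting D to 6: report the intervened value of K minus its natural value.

5

The intervention breaks the incoming arrows to D: D <- min(N, H) + 1 no longer applies, and D = 6.
K = D - 2  [with D=6]  = 4
Without intervention: H = 6 if F >= 6 else 0  [with F=2]  = 0; N = 2*F + 5  [with F=2]  = 9; D = min(N, H) + 1  [with N=9, H=0]  = 1; K = D - 2  [with D=1]  = -1.
Change = 4 − (-1) = 5.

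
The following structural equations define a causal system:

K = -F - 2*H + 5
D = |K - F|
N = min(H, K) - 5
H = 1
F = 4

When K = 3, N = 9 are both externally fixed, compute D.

The joint intervention fixes K = 3, N = 9, removing each variable's own equation.
D = |K - F|  [with K=3, F=4]  = 1

1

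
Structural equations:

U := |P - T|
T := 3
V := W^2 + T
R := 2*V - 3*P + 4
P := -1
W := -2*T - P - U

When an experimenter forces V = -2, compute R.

The intervention breaks the incoming arrows to V: V := W^2 + T no longer applies, and V = -2.
R = 2*V - 3*P + 4  [with V=-2, P=-1]  = 3

3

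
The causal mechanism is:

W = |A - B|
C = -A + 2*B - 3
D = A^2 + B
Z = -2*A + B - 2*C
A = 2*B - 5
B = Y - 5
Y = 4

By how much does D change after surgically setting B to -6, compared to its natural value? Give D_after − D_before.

235

do(B=-6) replaces the equation B = Y - 5 with the constant B = -6.
A = 2*B - 5  [with B=-6]  = -17
D = A^2 + B  [with A=-17, B=-6]  = 283
Without intervention: B = Y - 5  [with Y=4]  = -1; A = 2*B - 5  [with B=-1]  = -7; D = A^2 + B  [with A=-7, B=-1]  = 48.
Change = 283 − 48 = 235.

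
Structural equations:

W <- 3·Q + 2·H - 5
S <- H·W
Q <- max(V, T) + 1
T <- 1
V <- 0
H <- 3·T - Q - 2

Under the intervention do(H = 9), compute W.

19

Intervening sets H = 9 and removes its equation (H <- 3·T - Q - 2).
Q = max(V, T) + 1  [with V=0, T=1]  = 2
W = 3·Q + 2·H - 5  [with Q=2, H=9]  = 19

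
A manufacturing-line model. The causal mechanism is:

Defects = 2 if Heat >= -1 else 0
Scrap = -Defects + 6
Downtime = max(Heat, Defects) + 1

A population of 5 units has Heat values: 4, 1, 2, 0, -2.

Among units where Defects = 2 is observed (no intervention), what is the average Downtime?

3.5

Observing Defects=2 restricts to units where Defects's equation naturally yields 2: Heat ∈ {4, 1, 2, 0}. In that subpopulation Downtime = 5, 3, 3, 3, mean 3.5.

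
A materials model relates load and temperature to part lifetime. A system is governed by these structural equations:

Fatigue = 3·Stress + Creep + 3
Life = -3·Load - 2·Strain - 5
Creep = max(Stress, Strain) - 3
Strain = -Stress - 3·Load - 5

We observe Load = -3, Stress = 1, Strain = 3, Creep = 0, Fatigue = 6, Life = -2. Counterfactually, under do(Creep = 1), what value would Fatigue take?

7

Intervening sets Creep = 1 and removes its equation (Creep = max(Stress, Strain) - 3).
Fatigue = 3·Stress + Creep + 3  [with Stress=1, Creep=1]  = 7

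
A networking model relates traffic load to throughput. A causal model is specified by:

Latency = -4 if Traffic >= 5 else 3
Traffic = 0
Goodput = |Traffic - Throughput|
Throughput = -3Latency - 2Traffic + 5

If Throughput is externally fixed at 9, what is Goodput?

9

The intervention breaks the incoming arrows to Throughput: Throughput = -3Latency - 2Traffic + 5 no longer applies, and Throughput = 9.
Goodput = |Traffic - Throughput|  [with Traffic=0, Throughput=9]  = 9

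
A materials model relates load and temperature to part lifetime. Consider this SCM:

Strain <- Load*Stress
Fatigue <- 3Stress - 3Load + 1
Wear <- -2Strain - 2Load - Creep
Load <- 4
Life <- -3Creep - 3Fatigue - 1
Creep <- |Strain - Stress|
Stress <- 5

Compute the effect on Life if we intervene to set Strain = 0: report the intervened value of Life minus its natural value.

The intervention breaks the incoming arrows to Strain: Strain <- Load*Stress no longer applies, and Strain = 0.
Creep = |Strain - Stress|  [with Strain=0, Stress=5]  = 5
Fatigue = 3Stress - 3Load + 1  [with Stress=5, Load=4]  = 4
Life = -3Creep - 3Fatigue - 1  [with Creep=5, Fatigue=4]  = -28
Without intervention: Strain = Load*Stress  [with Load=4, Stress=5]  = 20; Creep = |Strain - Stress|  [with Strain=20, Stress=5]  = 15; Fatigue = 3Stress - 3Load + 1  [with Stress=5, Load=4]  = 4; Life = -3Creep - 3Fatigue - 1  [with Creep=15, Fatigue=4]  = -58.
Change = -28 − (-58) = 30.

30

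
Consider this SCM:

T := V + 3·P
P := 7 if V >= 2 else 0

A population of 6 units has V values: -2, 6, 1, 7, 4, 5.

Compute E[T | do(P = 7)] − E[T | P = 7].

-2

Every unit gets P=7 under the intervention. T values become 19, 27, 22, 28, 25, 26; E[T|do(P=7)] = 24.5.
Conditioning on P=7 selects the 4 unit(s) with V ∈ {6, 7, 4, 5}. Their T values: 27, 28, 25, 26. Mean = 26.5.
Difference = 24.5 − 26.5 = -2.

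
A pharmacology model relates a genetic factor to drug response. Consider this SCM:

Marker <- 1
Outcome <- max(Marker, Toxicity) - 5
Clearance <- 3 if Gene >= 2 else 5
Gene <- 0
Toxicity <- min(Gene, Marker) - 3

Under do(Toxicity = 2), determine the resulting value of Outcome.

do(Toxicity=2) replaces the equation Toxicity <- min(Gene, Marker) - 3 with the constant Toxicity = 2.
Outcome = max(Marker, Toxicity) - 5  [with Marker=1, Toxicity=2]  = -3

-3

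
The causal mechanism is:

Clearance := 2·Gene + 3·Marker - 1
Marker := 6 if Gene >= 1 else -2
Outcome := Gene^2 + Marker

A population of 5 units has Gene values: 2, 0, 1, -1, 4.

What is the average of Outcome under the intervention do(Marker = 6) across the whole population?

10.4

Under do(Marker=6), Marker's equation is replaced by Marker=6 for every unit. Per-unit Outcome: 10, 6, 7, 7, 22. Mean = 10.4.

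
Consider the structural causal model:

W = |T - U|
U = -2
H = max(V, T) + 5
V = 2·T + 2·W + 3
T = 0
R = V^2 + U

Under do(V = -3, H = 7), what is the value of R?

7

The joint intervention fixes V = -3, H = 7, removing each variable's own equation.
R = V^2 + U  [with V=-3, U=-2]  = 7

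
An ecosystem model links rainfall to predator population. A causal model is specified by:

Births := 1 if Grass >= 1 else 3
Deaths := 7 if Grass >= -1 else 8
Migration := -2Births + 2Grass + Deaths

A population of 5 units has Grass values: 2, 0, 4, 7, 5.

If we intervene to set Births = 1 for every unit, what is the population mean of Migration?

Every unit gets Births=1 under the intervention. Migration values become 9, 5, 13, 19, 15; E[Migration|do(Births=1)] = 12.2.

12.2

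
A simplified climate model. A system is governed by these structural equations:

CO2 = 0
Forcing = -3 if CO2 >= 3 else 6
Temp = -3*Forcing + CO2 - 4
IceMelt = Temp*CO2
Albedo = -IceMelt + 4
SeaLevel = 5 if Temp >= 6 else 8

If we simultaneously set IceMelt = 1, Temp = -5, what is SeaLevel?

8

The joint intervention fixes IceMelt = 1, Temp = -5, removing each variable's own equation.
SeaLevel = 5 if Temp >= 6 else 8  [with Temp=-5]  = 8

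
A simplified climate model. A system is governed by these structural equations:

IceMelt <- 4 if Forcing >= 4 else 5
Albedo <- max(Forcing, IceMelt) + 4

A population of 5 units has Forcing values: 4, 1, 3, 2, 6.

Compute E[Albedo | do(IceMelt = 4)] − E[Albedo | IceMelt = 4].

-0.6

Under do(IceMelt=4), IceMelt's equation is replaced by IceMelt=4 for every unit. Per-unit Albedo: 8, 8, 8, 8, 10. Mean = 8.4.
E[Albedo|IceMelt=4] averages over only the 2 units with IceMelt=4 (Forcing = 4, 6): Albedo = 8, 10, mean 9.
Difference = 8.4 − 9 = -0.6.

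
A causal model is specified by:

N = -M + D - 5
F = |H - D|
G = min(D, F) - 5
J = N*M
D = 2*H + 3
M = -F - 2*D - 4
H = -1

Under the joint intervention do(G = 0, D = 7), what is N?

28

The joint intervention fixes G = 0, D = 7, removing each variable's own equation.
F = |H - D|  [with H=-1, D=7]  = 8
M = -F - 2*D - 4  [with F=8, D=7]  = -26
N = -M + D - 5  [with M=-26, D=7]  = 28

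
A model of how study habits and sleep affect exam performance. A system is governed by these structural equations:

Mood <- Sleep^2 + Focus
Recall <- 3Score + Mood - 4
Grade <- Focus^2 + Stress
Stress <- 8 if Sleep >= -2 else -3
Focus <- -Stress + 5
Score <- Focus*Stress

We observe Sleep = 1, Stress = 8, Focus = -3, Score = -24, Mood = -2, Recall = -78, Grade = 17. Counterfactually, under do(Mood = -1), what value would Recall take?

The intervention breaks the incoming arrows to Mood: Mood <- Sleep^2 + Focus no longer applies, and Mood = -1.
Stress = 8 if Sleep >= -2 else -3  [with Sleep=1]  = 8
Focus = -Stress + 5  [with Stress=8]  = -3
Score = Focus*Stress  [with Focus=-3, Stress=8]  = -24
Recall = 3Score + Mood - 4  [with Score=-24, Mood=-1]  = -77

-77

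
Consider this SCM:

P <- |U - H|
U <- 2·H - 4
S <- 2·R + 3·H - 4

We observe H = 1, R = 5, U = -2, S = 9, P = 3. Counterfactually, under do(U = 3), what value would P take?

2

do(U=3) replaces the equation U <- 2·H - 4 with the constant U = 3.
P = |U - H|  [with U=3, H=1]  = 2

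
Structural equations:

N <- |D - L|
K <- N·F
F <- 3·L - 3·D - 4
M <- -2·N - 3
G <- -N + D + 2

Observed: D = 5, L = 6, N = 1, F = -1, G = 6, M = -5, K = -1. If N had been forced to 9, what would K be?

The intervention breaks the incoming arrows to N: N <- |D - L| no longer applies, and N = 9.
F = 3·L - 3·D - 4  [with L=6, D=5]  = -1
K = N·F  [with N=9, F=-1]  = -9

-9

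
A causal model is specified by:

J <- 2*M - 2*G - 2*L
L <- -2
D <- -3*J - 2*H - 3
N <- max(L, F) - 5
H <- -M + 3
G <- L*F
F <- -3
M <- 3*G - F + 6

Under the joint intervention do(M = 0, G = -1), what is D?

-27

Under do(M = 0, G = -1), each intervened variable's structural equation is replaced by its fixed value.
J = 2*M - 2*G - 2*L  [with M=0, G=-1, L=-2]  = 6
H = -M + 3  [with M=0]  = 3
D = -3*J - 2*H - 3  [with J=6, H=3]  = -27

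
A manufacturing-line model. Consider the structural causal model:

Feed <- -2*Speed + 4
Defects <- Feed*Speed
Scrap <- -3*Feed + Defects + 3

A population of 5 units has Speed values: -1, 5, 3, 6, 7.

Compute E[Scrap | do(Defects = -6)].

The intervention sets Defects=-6 in all 5 units regardless of Speed. Recomputing Scrap per unit gives -21, 15, 3, 21, 27; average 9.

9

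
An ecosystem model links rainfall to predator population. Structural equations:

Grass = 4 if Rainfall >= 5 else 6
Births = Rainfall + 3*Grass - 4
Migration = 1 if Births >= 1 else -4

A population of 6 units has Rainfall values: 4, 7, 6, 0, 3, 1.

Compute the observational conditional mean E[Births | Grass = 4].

14.5

Conditioning on Grass=4 selects the 2 unit(s) with Rainfall ∈ {7, 6}. Their Births values: 15, 14. Mean = 14.5.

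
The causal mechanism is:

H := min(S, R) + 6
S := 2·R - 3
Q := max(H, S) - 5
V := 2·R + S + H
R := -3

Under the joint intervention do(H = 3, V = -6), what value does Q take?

The joint intervention fixes H = 3, V = -6, removing each variable's own equation.
S = 2·R - 3  [with R=-3]  = -9
Q = max(H, S) - 5  [with H=3, S=-9]  = -2

-2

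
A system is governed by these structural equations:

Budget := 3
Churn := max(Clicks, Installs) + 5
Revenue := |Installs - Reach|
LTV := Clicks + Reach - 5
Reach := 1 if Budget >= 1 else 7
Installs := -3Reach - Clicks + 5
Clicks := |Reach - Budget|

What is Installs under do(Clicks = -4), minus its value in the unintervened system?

The intervention breaks the incoming arrows to Clicks: Clicks := |Reach - Budget| no longer applies, and Clicks = -4.
Reach = 1 if Budget >= 1 else 7  [with Budget=3]  = 1
Installs = -3Reach - Clicks + 5  [with Reach=1, Clicks=-4]  = 6
Without intervention: Reach = 1 if Budget >= 1 else 7  [with Budget=3]  = 1; Clicks = |Reach - Budget|  [with Reach=1, Budget=3]  = 2; Installs = -3Reach - Clicks + 5  [with Reach=1, Clicks=2]  = 0.
Change = 6 − 0 = 6.

6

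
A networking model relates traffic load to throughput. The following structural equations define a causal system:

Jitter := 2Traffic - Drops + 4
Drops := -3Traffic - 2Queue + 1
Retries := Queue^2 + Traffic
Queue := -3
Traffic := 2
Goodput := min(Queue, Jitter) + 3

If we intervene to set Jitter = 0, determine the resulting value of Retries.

11

The intervention breaks the incoming arrows to Jitter: Jitter := 2Traffic - Drops + 4 no longer applies, and Jitter = 0.
Since Retries is not a descendant of the intervened variable, it is unaffected.
Retries = Queue^2 + Traffic  [with Queue=-3, Traffic=2]  = 11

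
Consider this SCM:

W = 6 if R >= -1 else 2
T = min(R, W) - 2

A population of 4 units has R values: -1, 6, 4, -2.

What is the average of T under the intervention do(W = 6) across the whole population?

-0.25

Every unit gets W=6 under the intervention. T values become -3, 4, 2, -4; E[T|do(W=6)] = -0.25.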